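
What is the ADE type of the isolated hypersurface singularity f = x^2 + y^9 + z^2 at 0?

A_{8}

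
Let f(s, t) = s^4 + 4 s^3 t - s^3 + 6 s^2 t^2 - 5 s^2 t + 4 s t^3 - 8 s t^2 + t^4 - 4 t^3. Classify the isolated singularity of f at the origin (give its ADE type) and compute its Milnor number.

The Hessian of f at 0 has rank 0. Corank 2; j^3 = -(s + t)*(s + 2*t)^2 has shape L^2 M (L != M), so D-series; mu = 5 gives D_5.

Type D_5, Milnor number mu = 5.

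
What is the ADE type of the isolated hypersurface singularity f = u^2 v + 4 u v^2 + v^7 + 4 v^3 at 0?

D8

The Hessian of f at 0 has rank 0. Corank 2; j^3 = v*(u + 2*v)^2 has shape L^2 M (L != M), so D-series; mu = 8 gives D_8.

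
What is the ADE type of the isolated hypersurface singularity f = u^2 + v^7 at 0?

A_6

The Hessian of f at 0 is [[2, 0], [0, 0]] with rank 1, so corank 1. A Groebner basis of the Jacobian ideal J(f) in C{u,v} is {v^6, u}; counting standard monomials gives mu = 6. Corank 1: A-series; mu = 6 gives A_6.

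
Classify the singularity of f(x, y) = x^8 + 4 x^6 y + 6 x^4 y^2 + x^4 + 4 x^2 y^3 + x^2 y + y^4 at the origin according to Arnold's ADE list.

D_5

The Hessian of f at 0 has rank 0. Corank 2; j^3 = x^2*y has shape L^2 M (L != M), so D-series; mu = 5 gives D_5.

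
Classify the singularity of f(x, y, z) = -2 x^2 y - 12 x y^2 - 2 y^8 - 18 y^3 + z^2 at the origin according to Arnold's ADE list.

D9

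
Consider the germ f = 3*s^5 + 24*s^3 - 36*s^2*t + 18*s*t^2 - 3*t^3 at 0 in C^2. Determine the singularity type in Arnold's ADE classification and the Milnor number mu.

The Hessian of f at 0 has rank 0. Corank 2; j^3 = 3*(2*s - t)^3 is a perfect cube, so E-series; the 5-jet and mu = 8 give E_8.

Type E_8, Milnor number mu = 8.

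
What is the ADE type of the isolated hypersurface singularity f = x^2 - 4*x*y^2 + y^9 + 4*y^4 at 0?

The Hessian of f at 0 is [[2, 0], [0, 0]] with rank 1, so corank 1. A Groebner basis of the Jacobian ideal J(f) in C{x,y} is {x^4, -x/2 + y^2}; counting standard monomials gives mu = 8. Corank 1: A-series; mu = 8 gives A_8.

A_{8}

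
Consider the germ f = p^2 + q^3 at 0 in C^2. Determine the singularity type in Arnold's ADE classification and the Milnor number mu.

The Hessian of f at 0 has rank 1. Corank 1: A-series; mu = 2 gives A_2.

Type A2, Milnor number mu = 2.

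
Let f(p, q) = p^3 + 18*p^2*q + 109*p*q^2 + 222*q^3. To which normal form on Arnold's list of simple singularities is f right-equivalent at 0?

D_4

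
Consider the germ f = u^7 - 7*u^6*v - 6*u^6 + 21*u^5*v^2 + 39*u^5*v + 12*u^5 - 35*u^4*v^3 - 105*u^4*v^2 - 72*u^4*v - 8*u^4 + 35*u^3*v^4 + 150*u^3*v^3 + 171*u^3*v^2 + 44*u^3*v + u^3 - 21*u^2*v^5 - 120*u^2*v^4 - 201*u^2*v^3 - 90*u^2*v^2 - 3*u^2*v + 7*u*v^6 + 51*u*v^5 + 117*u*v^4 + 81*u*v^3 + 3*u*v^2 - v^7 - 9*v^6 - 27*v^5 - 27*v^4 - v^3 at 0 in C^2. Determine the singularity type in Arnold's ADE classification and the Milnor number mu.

The Hessian of f at 0 has rank 0. Corank 2; j^3 = (u - v)^3 is a perfect cube, so E-series; the 4-jet and mu = 7 give E_7.

Type E_{7}, Milnor number mu = 7.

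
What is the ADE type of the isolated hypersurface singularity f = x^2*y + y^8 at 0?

The Hessian of f at 0 is [[0, 0], [0, 0]] with rank 0, so corank 2. A Groebner basis of the Jacobian ideal J(f) in C{x,y} is {x^2/8 + y^7, x^3, x*y}; counting standard monomials gives mu = 9. Corank 2; j^3 = x^2*y has shape L^2 M (L != M), so D-series; mu = 9 gives D_9.

D_{9}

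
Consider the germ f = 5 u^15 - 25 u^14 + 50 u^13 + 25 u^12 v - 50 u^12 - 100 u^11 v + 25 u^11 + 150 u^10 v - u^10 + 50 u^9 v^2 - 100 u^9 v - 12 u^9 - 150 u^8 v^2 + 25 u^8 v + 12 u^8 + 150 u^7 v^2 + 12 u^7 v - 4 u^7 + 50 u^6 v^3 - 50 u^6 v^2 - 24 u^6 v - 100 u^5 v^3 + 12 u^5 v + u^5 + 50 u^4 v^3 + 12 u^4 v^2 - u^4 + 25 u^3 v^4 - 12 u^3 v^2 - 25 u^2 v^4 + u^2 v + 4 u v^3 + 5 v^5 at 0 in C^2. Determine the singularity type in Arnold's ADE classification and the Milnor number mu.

The Hessian of f at 0 has rank 0. Corank 2; j^3 = u^2*v has shape L^2 M (L != M), so D-series; mu = 6 gives D_6.

Type D_6, Milnor number mu = 6.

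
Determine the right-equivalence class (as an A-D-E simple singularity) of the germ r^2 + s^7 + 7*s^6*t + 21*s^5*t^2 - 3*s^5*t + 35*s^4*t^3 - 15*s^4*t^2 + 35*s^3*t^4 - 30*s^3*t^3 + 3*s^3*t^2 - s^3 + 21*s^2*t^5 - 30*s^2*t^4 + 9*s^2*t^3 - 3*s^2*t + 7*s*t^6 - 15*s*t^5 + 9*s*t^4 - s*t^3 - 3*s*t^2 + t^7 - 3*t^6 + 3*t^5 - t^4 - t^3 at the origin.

E_{7}

The Hessian of f at 0 is [[0, 0, 0], [0, 0, 0], [0, 0, 2]] with rank 1, so corank 2. A Groebner basis of the Jacobian ideal J(f) in C{s,t,r} is {s^3 + 3*s^2*t + 6*s^2 + 12*s*t + 6*t^2, -3*s^2 + s*t^2 - 6*s*t - 3*t^2, 3*s^2 + 6*s*t + t^3 + 3*t^2, r}; counting standard monomials gives mu = 7. Corank 2; j^3 = -(s + t)^3 is a perfect cube, so E-series; the 4-jet and mu = 7 give E_7.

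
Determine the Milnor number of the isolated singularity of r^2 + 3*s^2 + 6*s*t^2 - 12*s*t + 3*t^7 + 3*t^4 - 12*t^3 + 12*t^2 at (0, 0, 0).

The Hessian of f at 0 has rank 2. Corank 1: A-series; mu = 6 gives A_6.

6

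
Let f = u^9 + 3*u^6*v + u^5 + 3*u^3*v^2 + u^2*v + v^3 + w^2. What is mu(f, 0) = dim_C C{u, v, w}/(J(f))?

4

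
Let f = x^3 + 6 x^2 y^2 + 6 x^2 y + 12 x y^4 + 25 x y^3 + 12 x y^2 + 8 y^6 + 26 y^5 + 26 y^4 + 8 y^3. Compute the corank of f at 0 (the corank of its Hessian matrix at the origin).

Hessian at 0 has rank 0.

2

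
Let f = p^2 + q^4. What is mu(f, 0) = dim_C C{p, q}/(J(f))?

3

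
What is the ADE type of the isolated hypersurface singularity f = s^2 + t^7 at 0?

A_6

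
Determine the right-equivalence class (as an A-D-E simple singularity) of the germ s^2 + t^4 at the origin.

A_{3}

The Hessian of f at 0 has rank 1. Corank 1: A-series; mu = 3 gives A_3.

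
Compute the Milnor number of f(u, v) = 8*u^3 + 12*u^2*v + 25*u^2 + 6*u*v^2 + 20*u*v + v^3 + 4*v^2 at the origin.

The Hessian of f at 0 has rank 1. Corank 1: A-series; mu = 2 gives A_2.

2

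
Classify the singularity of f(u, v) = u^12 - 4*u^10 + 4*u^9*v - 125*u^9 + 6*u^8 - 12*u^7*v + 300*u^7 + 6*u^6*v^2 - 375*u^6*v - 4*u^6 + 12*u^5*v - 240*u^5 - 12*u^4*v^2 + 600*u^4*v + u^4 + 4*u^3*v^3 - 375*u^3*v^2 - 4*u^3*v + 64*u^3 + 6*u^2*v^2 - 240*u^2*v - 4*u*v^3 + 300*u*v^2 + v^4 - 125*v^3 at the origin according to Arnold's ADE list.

The Hessian of f at 0 has rank 0. Corank 2; j^3 = (4*u - 5*v)^3 is a perfect cube, so E-series; the 4-jet and mu = 6 give E_6.

E6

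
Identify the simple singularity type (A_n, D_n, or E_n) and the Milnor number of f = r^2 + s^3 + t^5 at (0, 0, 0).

Type E_{8}, Milnor number mu = 8.

The Hessian of f at 0 has rank 1. Corank 2; j^3 = s^3 is a perfect cube, so E-series; the 5-jet and mu = 8 give E_8.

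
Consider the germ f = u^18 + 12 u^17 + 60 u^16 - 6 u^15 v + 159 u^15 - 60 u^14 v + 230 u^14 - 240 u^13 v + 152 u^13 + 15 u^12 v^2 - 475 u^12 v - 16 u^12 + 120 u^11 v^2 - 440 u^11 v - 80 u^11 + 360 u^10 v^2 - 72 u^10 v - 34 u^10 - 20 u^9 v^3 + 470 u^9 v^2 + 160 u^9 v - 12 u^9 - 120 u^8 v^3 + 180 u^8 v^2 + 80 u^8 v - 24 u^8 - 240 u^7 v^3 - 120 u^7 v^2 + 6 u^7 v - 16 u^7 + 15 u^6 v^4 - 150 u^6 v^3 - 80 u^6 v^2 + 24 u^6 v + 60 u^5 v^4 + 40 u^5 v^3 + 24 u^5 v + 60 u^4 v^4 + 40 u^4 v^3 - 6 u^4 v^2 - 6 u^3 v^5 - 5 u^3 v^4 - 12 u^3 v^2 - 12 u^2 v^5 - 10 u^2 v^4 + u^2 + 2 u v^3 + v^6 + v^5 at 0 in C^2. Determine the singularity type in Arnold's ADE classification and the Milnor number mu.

The Hessian of f at 0 has rank 1. Corank 1: A-series; mu = 4 gives A_4.

Type A4, Milnor number mu = 4.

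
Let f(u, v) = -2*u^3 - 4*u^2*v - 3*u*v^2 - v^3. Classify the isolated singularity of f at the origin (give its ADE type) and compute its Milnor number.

Type D_{4}, Milnor number mu = 4.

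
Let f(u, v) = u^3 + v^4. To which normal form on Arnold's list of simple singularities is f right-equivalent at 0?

E6

The Hessian of f at 0 is [[0, 0], [0, 0]] with rank 0, so corank 2. A Groebner basis of the Jacobian ideal J(f) in C{u,v} is {v^3, u^2}; counting standard monomials gives mu = 6. Corank 2; j^3 = u^3 is a perfect cube, so E-series; the 4-jet and mu = 6 give E_6.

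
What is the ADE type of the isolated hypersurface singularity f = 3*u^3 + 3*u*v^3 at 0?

The Hessian of f at 0 is [[0, 0], [0, 0]] with rank 0, so corank 2. A Groebner basis of the Jacobian ideal J(f) in C{u,v} is {u^3, u*v^2, 3*u^2 + v^3}; counting standard monomials gives mu = 7. Corank 2; j^3 = 3*u^3 is a perfect cube, so E-series; the 4-jet and mu = 7 give E_7.

E_{7}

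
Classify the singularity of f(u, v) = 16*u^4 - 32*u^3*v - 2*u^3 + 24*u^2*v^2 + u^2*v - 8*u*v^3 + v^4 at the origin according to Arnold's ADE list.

D_{5}

The Hessian of f at 0 is [[0, 0], [0, 0]] with rank 0, so corank 2. A Groebner basis of the Jacobian ideal J(f) in C{u,v} is {u*v^2, u*v/8 + v^3, u^2 - u*v/2}; counting standard monomials gives mu = 5. Corank 2; j^3 = -u^2*(2*u - v) has shape L^2 M (L != M), so D-series; mu = 5 gives D_5.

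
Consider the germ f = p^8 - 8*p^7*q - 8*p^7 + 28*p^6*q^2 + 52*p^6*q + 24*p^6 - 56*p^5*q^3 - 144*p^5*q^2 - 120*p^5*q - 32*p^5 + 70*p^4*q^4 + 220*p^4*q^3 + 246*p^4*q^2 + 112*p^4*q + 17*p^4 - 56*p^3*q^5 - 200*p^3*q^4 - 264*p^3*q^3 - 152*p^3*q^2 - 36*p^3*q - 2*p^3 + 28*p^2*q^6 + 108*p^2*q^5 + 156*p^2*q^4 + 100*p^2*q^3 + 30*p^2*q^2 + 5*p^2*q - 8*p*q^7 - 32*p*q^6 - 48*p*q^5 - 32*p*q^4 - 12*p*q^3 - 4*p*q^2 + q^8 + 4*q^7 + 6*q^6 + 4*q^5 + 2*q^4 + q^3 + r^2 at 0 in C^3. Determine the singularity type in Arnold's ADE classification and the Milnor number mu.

Type D_{5}, Milnor number mu = 5.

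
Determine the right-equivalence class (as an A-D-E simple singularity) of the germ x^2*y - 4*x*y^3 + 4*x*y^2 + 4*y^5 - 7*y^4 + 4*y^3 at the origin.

D_{5}

The Hessian of f at 0 is [[0, 0], [0, 0]] with rank 0, so corank 2. A Groebner basis of the Jacobian ideal J(f) in C{x,y} is {x*y^2 + x*y + 2*y^2, -x*y/2 + y^3 - y^2, x^2 + 6*x*y + 8*y^2}; counting standard monomials gives mu = 5. Corank 2; j^3 = y*(x + 2*y)^2 has shape L^2 M (L != M), so D-series; mu = 5 gives D_5.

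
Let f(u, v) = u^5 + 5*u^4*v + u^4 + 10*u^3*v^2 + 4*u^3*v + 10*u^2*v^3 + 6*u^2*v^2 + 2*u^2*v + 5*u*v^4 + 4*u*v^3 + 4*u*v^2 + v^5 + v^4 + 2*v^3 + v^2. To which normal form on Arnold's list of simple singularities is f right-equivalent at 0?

A_4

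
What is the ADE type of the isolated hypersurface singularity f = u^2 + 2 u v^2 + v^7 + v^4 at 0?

The Hessian of f at 0 is [[2, 0], [0, 0]] with rank 1, so corank 1. A Groebner basis of the Jacobian ideal J(f) in C{u,v} is {u^3, u + v^2}; counting standard monomials gives mu = 6. Corank 1: A-series; mu = 6 gives A_6.

A_6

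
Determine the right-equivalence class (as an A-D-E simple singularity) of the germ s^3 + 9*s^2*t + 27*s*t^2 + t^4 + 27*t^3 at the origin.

E6

The Hessian of f at 0 has rank 0. Corank 2; j^3 = (s + 3*t)^3 is a perfect cube, so E-series; the 4-jet and mu = 6 give E_6.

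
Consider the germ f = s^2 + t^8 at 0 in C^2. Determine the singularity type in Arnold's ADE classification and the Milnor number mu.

The Hessian of f at 0 has rank 1. Corank 1: A-series; mu = 7 gives A_7.

Type A7, Milnor number mu = 7.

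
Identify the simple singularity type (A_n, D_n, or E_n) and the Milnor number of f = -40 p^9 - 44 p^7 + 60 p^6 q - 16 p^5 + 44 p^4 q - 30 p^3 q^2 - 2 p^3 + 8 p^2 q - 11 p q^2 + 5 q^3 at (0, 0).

Type D4, Milnor number mu = 4.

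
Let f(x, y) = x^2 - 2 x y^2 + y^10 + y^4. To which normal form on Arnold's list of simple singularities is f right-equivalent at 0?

The Hessian of f at 0 is [[2, 0], [0, 0]] with rank 1, so corank 1. A Groebner basis of the Jacobian ideal J(f) in C{x,y} is {x^5, x^4*y, -x + y^2}; counting standard monomials gives mu = 9. Corank 1: A-series; mu = 9 gives A_9.

A_{9}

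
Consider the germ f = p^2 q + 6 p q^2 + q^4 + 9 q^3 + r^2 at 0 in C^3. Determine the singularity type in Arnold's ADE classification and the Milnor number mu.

The Hessian of f at 0 has rank 1. Corank 2; j^3 = q*(p + 3*q)^2 has shape L^2 M (L != M), so D-series; mu = 5 gives D_5.

Type D_{5}, Milnor number mu = 5.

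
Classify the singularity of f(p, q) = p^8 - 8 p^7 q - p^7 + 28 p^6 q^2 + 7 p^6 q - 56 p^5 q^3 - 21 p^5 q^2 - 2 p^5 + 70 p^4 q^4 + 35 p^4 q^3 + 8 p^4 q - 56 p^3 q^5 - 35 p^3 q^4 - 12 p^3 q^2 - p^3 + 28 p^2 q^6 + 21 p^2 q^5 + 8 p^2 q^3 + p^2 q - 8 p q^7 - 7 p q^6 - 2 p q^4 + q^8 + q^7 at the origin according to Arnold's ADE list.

The Hessian of f at 0 is [[0, 0], [0, 0]] with rank 0, so corank 2. A Groebner basis of the Jacobian ideal J(f) in C{p,q} is {p^2*q^2, -8*p^2*q - p^2 + p*q^3, -32*p^2*q - 3*p^2 - p*q + q^4, p^3}; counting standard monomials gives mu = 9. Corank 2; j^3 = -p^2*(p - q) has shape L^2 M (L != M), so D-series; mu = 9 gives D_9.

D_{9}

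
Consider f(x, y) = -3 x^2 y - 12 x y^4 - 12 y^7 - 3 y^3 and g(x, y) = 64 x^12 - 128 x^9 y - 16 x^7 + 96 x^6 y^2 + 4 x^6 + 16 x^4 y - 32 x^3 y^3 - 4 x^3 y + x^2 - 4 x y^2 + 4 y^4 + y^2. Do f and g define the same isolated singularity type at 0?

No.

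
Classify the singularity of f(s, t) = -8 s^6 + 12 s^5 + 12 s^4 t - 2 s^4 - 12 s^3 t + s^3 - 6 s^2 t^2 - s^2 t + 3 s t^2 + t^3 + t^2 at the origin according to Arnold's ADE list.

The Hessian of f at 0 is [[0, 0], [0, 2]] with rank 1, so corank 1. A Groebner basis of the Jacobian ideal J(f) in C{s,t} is {s^2, t}; counting standard monomials gives mu = 2. Corank 1: A-series; mu = 2 gives A_2.

A_2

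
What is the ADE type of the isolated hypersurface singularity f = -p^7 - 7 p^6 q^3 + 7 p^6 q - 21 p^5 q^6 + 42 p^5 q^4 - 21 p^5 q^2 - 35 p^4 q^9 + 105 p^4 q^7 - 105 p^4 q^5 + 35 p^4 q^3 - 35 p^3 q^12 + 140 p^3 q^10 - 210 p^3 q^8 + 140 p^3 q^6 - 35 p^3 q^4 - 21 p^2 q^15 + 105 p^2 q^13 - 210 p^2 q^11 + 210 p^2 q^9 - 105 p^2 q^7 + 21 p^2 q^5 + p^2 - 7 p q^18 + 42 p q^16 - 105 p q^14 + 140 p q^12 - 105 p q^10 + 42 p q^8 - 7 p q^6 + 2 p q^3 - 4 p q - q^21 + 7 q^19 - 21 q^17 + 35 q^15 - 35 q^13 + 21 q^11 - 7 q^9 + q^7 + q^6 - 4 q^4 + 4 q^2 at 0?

A_6

The Hessian of f at 0 is [[2, -4], [-4, 8]] with rank 1, so corank 1. A Groebner basis of the Jacobian ideal J(f) in C{p,q} is {p + q^3 - 2*q, p^2 - 4*p*q + 4*q^2}; counting standard monomials gives mu = 6. Corank 1: A-series; mu = 6 gives A_6.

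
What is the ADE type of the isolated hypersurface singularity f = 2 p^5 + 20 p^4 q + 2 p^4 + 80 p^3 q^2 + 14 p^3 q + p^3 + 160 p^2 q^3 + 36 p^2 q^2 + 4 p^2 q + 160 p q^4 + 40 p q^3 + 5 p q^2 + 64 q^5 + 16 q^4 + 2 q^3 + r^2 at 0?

D_{6}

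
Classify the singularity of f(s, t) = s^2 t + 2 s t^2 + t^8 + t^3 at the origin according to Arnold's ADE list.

D9

The Hessian of f at 0 has rank 0. Corank 2; j^3 = t*(s + t)^2 has shape L^2 M (L != M), so D-series; mu = 9 gives D_9.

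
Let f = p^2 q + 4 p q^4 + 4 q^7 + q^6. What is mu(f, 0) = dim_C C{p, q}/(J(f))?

7

The Hessian of f at 0 has rank 0. Corank 2; j^3 = p^2*q has shape L^2 M (L != M), so D-series; mu = 7 gives D_7.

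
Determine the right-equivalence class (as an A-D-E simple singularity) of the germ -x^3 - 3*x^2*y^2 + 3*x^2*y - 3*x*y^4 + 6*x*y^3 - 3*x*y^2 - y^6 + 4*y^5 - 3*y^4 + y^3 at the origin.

E_8

The Hessian of f at 0 has rank 0. Corank 2; j^3 = -(x - y)^3 is a perfect cube, so E-series; the 5-jet and mu = 8 give E_8.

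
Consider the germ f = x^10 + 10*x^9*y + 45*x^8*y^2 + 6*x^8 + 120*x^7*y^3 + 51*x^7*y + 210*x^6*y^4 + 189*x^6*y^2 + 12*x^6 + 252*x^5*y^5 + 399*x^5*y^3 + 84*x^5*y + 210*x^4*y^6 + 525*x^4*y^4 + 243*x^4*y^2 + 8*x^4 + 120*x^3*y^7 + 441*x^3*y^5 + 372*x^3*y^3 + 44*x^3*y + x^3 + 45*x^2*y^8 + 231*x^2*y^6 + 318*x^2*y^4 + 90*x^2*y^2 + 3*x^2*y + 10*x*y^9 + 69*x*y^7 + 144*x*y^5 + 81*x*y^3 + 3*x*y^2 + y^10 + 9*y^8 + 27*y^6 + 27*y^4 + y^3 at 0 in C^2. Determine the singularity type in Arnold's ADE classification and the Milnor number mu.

Type E7, Milnor number mu = 7.

The Hessian of f at 0 is [[0, 0], [0, 0]] with rank 0, so corank 2. A Groebner basis of the Jacobian ideal J(f) in C{x,y} is {3*x^2/4 + 3*x*y/2 + y^4 + y^3/4 + 3*y^2/4, x^3 + 15*x^2/4 + 15*x*y/2 + 9*y^3/4 + 15*y^2/4, x^2*y - 9*x^2/4 - 9*x*y/2 - 7*y^3/4 - 9*y^2/4, x^2 + x*y^2 + 2*x*y + 4*y^3/3 + y^2}; counting standard monomials gives mu = 7. Corank 2; j^3 = (x + y)^3 is a perfect cube, so E-series; the 4-jet and mu = 7 give E_7.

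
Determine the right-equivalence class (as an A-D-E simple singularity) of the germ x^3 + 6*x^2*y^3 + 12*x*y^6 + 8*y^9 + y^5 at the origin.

E8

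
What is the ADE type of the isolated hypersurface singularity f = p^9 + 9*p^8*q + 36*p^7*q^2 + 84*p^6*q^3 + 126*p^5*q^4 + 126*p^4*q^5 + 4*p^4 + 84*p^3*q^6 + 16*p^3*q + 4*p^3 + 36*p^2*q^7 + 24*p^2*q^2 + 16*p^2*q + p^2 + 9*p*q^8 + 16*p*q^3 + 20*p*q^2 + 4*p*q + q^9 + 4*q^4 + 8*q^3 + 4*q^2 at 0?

A8

The Hessian of f at 0 is [[2, 4], [4, 8]] with rank 1, so corank 1. A Groebner basis of the Jacobian ideal J(f) in C{p,q} is {21*p*q^2/4 - 9*p*q/4 + 7*p/32 + q^5 + 5*q^4/4 + 31*q^3/4 - 65*q^2/16 + 7*q/16, p*q^3 - 5*p*q^2/4 + 3*p*q/8 - p/32 + 5*q^4/4 - 2*q^3 + 11*q^2/16 - q/16, p^2 + 2*p*q + p/2 + q^2 + q}; counting standard monomials gives mu = 8. Corank 1: A-series; mu = 8 gives A_8.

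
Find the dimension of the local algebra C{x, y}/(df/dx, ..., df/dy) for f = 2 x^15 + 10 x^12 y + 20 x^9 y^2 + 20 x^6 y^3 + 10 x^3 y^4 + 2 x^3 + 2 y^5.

8

The Hessian of f at 0 has rank 0. Corank 2; j^3 = 2*x^3 is a perfect cube, so E-series; the 5-jet and mu = 8 give E_8.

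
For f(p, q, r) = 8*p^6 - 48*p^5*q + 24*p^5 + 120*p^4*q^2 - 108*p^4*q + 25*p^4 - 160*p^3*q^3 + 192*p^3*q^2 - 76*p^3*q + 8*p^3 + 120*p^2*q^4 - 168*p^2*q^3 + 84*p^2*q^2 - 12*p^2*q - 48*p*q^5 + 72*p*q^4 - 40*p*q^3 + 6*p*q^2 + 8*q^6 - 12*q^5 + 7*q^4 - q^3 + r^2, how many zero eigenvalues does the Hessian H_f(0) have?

2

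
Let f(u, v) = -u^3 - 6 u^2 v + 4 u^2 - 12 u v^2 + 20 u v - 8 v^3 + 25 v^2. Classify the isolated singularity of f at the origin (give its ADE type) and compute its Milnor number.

Type A2, Milnor number mu = 2.

The Hessian of f at 0 has rank 1. Corank 1: A-series; mu = 2 gives A_2.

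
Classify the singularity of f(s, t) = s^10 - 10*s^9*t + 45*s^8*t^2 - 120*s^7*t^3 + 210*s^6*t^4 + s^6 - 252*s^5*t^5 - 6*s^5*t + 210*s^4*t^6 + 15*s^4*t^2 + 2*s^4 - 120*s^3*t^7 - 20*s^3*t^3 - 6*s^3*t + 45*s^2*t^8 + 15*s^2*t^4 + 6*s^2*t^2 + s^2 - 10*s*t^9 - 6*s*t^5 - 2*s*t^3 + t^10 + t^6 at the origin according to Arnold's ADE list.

A_9

The Hessian of f at 0 has rank 1. Corank 1: A-series; mu = 9 gives A_9.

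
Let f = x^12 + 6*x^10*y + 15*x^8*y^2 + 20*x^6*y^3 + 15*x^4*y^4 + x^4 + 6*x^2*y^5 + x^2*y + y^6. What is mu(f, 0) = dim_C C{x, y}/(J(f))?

The Hessian of f at 0 has rank 0. Corank 2; j^3 = x^2*y has shape L^2 M (L != M), so D-series; mu = 7 gives D_7.

7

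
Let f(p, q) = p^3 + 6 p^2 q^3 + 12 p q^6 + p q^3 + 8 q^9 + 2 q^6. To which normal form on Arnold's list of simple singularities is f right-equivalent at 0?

The Hessian of f at 0 has rank 0. Corank 2; j^3 = p^3 is a perfect cube, so E-series; the 4-jet and mu = 7 give E_7.

E7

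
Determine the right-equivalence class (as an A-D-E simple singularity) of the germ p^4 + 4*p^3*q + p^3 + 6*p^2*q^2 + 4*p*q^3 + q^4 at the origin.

The Hessian of f at 0 has rank 0. Corank 2; j^3 = p^3 is a perfect cube, so E-series; the 4-jet and mu = 6 give E_6.

E_6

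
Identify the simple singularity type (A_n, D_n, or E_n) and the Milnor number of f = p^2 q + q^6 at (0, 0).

The Hessian of f at 0 is [[0, 0], [0, 0]] with rank 0, so corank 2. A Groebner basis of the Jacobian ideal J(f) in C{p,q} is {p^2/6 + q^5, p^3, p*q}; counting standard monomials gives mu = 7. Corank 2; j^3 = p^2*q has shape L^2 M (L != M), so D-series; mu = 7 gives D_7.

Type D_7, Milnor number mu = 7.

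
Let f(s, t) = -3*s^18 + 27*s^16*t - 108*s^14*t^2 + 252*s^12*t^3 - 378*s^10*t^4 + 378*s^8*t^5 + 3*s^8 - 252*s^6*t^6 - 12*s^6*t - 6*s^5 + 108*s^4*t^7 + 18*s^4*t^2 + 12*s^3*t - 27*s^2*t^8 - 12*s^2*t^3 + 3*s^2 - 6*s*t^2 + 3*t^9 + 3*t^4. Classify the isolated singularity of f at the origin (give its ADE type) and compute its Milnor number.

Type A8, Milnor number mu = 8.

The Hessian of f at 0 has rank 1. Corank 1: A-series; mu = 8 gives A_8.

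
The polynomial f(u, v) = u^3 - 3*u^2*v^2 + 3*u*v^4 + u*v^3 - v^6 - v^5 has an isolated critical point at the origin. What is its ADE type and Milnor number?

Type E_{7}, Milnor number mu = 7.

The Hessian of f at 0 has rank 0. Corank 2; j^3 = u^3 is a perfect cube, so E-series; the 4-jet and mu = 7 give E_7.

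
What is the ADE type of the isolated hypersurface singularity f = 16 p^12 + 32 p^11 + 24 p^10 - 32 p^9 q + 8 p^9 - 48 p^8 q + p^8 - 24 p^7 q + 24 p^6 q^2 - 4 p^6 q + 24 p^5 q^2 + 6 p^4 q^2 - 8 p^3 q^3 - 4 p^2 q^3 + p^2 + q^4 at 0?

A3

The Hessian of f at 0 is [[2, 0], [0, 0]] with rank 1, so corank 1. A Groebner basis of the Jacobian ideal J(f) in C{p,q} is {q^3, p}; counting standard monomials gives mu = 3. Corank 1: A-series; mu = 3 gives A_3.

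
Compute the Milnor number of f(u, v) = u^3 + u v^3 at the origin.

7

The Hessian of f at 0 has rank 0. Corank 2; j^3 = u^3 is a perfect cube, so E-series; the 4-jet and mu = 7 give E_7.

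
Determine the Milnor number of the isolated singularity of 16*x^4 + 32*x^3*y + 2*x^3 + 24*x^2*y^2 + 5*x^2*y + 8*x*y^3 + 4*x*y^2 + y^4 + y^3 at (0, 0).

The Hessian of f at 0 is [[0, 0], [0, 0]] with rank 0, so corank 2. A Groebner basis of the Jacobian ideal J(f) in C{x,y} is {x*y^2 + x*y/8 + y^2/8, -x*y/8 + y^3 - y^2/8, x^2 + 3*x*y/2 + y^2/2}; counting standard monomials gives mu = 5. Corank 2; j^3 = (x + y)^2*(2*x + y) has shape L^2 M (L != M), so D-series; mu = 5 gives D_5.

5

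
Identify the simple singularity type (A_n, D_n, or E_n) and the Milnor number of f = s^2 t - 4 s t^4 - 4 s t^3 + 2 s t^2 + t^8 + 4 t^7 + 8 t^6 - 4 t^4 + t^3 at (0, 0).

The Hessian of f at 0 has rank 0. Corank 2; j^3 = t*(s + t)^2 has shape L^2 M (L != M), so D-series; mu = 9 gives D_9.

Type D_{9}, Milnor number mu = 9.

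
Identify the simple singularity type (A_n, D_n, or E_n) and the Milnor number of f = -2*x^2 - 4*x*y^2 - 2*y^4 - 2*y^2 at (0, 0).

Type A_1, Milnor number mu = 1.

The Hessian of f at 0 has rank 2. Corank 0: nondegenerate Morse point, so A_1.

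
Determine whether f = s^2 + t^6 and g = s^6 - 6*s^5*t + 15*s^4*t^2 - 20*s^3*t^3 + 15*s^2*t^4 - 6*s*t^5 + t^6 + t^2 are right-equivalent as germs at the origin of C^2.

Yes.

The Hessian of f at 0 is [[2, 0], [0, 0]] with rank 1, so corank 1. A Groebner basis of the Jacobian ideal J(f) in C{s,t} is {t^5, s}; counting standard monomials gives mu = 5. Corank 1: A-series; mu = 5 gives A_5. The Hessian of g at 0 is [[0, 0], [0, 2]] with rank 1, so corank 1. A Groebner basis of the Jacobian ideal J(g) in C{s,t} is {s^5, t}; counting standard monomials gives mu = 5. Corank 1: A-series; mu = 5 gives A_5. Both have type A_5, hence right-equivalent.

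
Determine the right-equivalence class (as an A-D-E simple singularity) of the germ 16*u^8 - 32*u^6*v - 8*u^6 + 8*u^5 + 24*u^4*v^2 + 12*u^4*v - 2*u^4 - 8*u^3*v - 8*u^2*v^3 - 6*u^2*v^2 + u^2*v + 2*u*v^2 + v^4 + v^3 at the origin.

D5

The Hessian of f at 0 is [[0, 0], [0, 0]] with rank 0, so corank 2. A Groebner basis of the Jacobian ideal J(f) in C{u,v} is {u*v^2 + u*v/2 + v^2/2, -u*v/2 + v^3 - v^2/2, u^2 + 4*u*v + 3*v^2}; counting standard monomials gives mu = 5. Corank 2; j^3 = v*(u + v)^2 has shape L^2 M (L != M), so D-series; mu = 5 gives D_5.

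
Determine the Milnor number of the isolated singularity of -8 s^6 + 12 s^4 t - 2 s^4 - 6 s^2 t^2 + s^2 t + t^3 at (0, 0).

The Hessian of f at 0 has rank 0. Corank 2; j^3 = t*(s^2 + t^2) splits into three distinct lines over C (the quadratic factor has nonzero discriminant), so D_4.

4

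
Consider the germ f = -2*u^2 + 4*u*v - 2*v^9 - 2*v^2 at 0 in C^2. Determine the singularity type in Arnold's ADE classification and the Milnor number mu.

Type A_8, Milnor number mu = 8.

The Hessian of f at 0 is [[-4, 4], [4, -4]] with rank 1, so corank 1. A Groebner basis of the Jacobian ideal J(f) in C{u,v} is {v^8, u - v}; counting standard monomials gives mu = 8. Corank 1: A-series; mu = 8 gives A_8.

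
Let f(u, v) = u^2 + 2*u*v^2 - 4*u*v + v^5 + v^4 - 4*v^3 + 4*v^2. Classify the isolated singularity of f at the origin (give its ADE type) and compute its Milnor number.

The Hessian of f at 0 is [[2, -4], [-4, 8]] with rank 1, so corank 1. A Groebner basis of the Jacobian ideal J(f) in C{u,v} is {u^2 - 4*u*v - 4*u + 8*v, u + v^2 - 2*v}; counting standard monomials gives mu = 4. Corank 1: A-series; mu = 4 gives A_4.

Type A_4, Milnor number mu = 4.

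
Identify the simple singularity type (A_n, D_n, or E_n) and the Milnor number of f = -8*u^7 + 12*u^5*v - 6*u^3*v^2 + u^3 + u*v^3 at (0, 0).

The Hessian of f at 0 is [[0, 0], [0, 0]] with rank 0, so corank 2. A Groebner basis of the Jacobian ideal J(f) in C{u,v} is {u^3, u*v^2, 3*u^2 + v^3}; counting standard monomials gives mu = 7. Corank 2; j^3 = u^3 is a perfect cube, so E-series; the 4-jet and mu = 7 give E_7.

Type E_7, Milnor number mu = 7.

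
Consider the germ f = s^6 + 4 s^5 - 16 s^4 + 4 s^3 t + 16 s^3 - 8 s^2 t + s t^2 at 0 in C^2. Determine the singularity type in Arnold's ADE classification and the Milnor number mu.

The Hessian of f at 0 is [[0, 0], [0, 0]] with rank 0, so corank 2. A Groebner basis of the Jacobian ideal J(f) in C{s,t} is {-4096*s^2/3 + 2176*s*t/3 + t^4 - 4*t^3/3 - 96*t^2, s^3 - 2*s^2 + s*t/2, s^2*t - 8*s^2 + 3*s*t - t^3/32 - t^2/4, -64*s^2/3 + s*t^2 + 28*s*t/3 - 5*t^3/24 - t^2}; counting standard monomials gives mu = 7. Corank 2; j^3 = s*(4*s - t)^2 has shape L^2 M (L != M), so D-series; mu = 7 gives D_7.

Type D_7, Milnor number mu = 7.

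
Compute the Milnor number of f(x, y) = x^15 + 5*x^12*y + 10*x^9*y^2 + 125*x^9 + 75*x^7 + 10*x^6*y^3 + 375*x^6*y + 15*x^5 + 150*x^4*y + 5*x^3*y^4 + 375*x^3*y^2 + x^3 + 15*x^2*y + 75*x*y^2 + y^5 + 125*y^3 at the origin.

8

The Hessian of f at 0 has rank 0. Corank 2; j^3 = (x + 5*y)^3 is a perfect cube, so E-series; the 5-jet and mu = 8 give E_8.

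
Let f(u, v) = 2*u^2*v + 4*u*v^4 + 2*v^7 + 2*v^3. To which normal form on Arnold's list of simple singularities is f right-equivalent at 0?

D_{4}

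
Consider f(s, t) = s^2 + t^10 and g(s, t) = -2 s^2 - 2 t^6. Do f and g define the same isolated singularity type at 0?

The Hessian of f at 0 has rank 1. Corank 1: A-series; mu = 9 gives A_9. The Hessian of g at 0 has rank 1. Corank 1: A-series; mu = 5 gives A_5. f is A_9 but g is A_5, hence not right-equivalent.

No.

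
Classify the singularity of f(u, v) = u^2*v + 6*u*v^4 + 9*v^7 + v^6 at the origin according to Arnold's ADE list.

D_{7}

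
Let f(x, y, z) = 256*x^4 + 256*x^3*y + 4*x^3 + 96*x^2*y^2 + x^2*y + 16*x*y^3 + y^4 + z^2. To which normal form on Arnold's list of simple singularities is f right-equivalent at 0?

The Hessian of f at 0 is [[0, 0, 0], [0, 0, 0], [0, 0, 2]] with rank 1, so corank 2. A Groebner basis of the Jacobian ideal J(f) in C{x,y,z} is {x*y^2, -x*y/16 + y^3, x^2 + x*y/4, z}; counting standard monomials gives mu = 5. Corank 2; j^3 = x^2*(4*x + y) has shape L^2 M (L != M), so D-series; mu = 5 gives D_5.

D5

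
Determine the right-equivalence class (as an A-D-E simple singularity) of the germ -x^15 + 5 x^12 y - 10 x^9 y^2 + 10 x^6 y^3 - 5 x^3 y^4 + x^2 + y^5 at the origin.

A4

The Hessian of f at 0 has rank 1. Corank 1: A-series; mu = 4 gives A_4.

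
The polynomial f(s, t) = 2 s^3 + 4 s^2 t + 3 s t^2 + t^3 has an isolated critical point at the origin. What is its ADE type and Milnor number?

Type D4, Milnor number mu = 4.

The Hessian of f at 0 is [[0, 0], [0, 0]] with rank 0, so corank 2. A Groebner basis of the Jacobian ideal J(f) in C{s,t} is {t^3, s^2 - 3*t^2/2, s*t + 3*t^2/2}; counting standard monomials gives mu = 4. Corank 2; j^3 = (s + t)*(2*s^2 + 2*s*t + t^2) splits into three distinct lines over C (the quadratic factor has nonzero discriminant), so D_4.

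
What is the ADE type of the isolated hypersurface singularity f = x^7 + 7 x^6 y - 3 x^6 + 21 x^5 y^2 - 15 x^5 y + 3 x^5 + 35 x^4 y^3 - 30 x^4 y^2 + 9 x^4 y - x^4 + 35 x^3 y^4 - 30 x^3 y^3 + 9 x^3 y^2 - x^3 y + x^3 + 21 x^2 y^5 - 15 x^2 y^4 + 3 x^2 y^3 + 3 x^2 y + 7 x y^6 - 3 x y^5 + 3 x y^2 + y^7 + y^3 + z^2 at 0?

The Hessian of f at 0 is [[0, 0, 0], [0, 0, 0], [0, 0, 2]] with rank 1, so corank 2. A Groebner basis of the Jacobian ideal J(f) in C{x,y,z} is {3*x^2 + 6*x*y + y^4 + y^3 + 3*y^2, x^3 - 3*x^2 - 6*x*y - 3*y^2, x^2*y + 3*x^2 + 6*x*y + 3*y^2, -2*x^2 + x*y^2 - 4*x*y + y^3/3 - 2*y^2, z}; counting standard monomials gives mu = 7. Corank 2; j^3 = (x + y)^3 is a perfect cube, so E-series; the 4-jet and mu = 7 give E_7.

E7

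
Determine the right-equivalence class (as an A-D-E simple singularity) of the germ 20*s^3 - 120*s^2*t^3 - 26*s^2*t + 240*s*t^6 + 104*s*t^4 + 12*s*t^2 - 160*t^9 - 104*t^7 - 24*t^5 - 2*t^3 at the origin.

D4

The Hessian of f at 0 is [[0, 0], [0, 0]] with rank 0, so corank 2. A Groebner basis of the Jacobian ideal J(f) in C{s,t} is {t^3, s^2 - 3*t^2/11, s*t - 6*t^2/11}; counting standard monomials gives mu = 4. Corank 2; j^3 = 2*(2*s - t)*(5*s^2 - 4*s*t + t^2) splits into three distinct lines over C (the quadratic factor has nonzero discriminant), so D_4.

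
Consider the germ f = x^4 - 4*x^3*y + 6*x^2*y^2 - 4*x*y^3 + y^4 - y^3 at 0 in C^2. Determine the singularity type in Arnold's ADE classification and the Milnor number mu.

Type E_6, Milnor number mu = 6.

The Hessian of f at 0 has rank 0. Corank 2; j^3 = -y^3 is a perfect cube, so E-series; the 4-jet and mu = 6 give E_6.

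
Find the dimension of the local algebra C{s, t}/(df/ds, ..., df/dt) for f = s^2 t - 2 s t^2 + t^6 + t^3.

The Hessian of f at 0 has rank 0. Corank 2; j^3 = t*(s - t)^2 has shape L^2 M (L != M), so D-series; mu = 7 gives D_7.

7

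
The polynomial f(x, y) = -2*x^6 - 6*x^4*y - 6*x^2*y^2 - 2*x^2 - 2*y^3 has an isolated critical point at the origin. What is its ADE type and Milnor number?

Type A_2, Milnor number mu = 2.

The Hessian of f at 0 has rank 1. Corank 1: A-series; mu = 2 gives A_2.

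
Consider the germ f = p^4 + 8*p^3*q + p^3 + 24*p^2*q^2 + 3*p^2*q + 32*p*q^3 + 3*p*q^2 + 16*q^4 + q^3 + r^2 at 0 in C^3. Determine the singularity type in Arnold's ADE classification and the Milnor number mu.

The Hessian of f at 0 has rank 1. Corank 2; j^3 = (p + q)^3 is a perfect cube, so E-series; the 4-jet and mu = 6 give E_6.

Type E6, Milnor number mu = 6.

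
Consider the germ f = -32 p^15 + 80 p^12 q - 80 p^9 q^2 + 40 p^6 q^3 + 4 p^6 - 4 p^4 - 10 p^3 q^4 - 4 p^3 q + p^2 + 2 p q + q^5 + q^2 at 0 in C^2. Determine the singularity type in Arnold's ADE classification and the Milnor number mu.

Type A_{4}, Milnor number mu = 4.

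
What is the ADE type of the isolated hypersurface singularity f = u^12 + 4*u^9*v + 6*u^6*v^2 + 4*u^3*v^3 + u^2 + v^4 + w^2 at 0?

The Hessian of f at 0 has rank 2. Corank 1: A-series; mu = 3 gives A_3.

A3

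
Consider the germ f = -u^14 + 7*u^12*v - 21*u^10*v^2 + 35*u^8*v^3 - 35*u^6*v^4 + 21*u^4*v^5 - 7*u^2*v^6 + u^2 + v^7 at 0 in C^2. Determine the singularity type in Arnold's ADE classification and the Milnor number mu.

Type A_{6}, Milnor number mu = 6.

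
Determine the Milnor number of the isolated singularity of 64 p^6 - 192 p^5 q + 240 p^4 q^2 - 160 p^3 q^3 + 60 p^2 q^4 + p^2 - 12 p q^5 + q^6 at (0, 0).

The Hessian of f at 0 has rank 1. Corank 1: A-series; mu = 5 gives A_5.

5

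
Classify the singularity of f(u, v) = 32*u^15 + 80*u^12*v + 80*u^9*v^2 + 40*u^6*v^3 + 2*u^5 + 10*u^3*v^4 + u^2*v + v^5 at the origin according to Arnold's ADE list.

D_{6}

The Hessian of f at 0 has rank 0. Corank 2; j^3 = u^2*v has shape L^2 M (L != M), so D-series; mu = 6 gives D_6.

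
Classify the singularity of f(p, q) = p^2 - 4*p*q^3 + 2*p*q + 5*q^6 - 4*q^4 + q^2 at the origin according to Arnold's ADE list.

A_{5}

The Hessian of f at 0 has rank 1. Corank 1: A-series; mu = 5 gives A_5.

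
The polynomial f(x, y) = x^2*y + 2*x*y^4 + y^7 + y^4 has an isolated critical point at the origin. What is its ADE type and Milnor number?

Type D_5, Milnor number mu = 5.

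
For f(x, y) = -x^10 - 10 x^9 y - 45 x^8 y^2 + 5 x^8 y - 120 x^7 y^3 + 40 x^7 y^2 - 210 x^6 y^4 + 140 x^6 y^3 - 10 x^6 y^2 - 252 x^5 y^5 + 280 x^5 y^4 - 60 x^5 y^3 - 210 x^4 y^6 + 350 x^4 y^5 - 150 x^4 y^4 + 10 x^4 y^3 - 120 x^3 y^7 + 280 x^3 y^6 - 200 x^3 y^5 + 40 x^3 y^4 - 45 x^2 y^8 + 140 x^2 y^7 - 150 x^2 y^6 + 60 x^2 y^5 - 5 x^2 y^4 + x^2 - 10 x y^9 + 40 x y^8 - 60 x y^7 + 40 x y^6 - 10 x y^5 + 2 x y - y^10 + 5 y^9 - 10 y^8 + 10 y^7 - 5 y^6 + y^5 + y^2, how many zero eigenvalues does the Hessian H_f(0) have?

1

Hessian at 0 has rank 1.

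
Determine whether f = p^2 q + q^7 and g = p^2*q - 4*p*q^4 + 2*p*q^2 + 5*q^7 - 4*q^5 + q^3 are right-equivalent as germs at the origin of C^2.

The Hessian of f at 0 has rank 0. Corank 2; j^3 = p^2*q has shape L^2 M (L != M), so D-series; mu = 8 gives D_8. The Hessian of g at 0 has rank 0. Corank 2; j^3 = q*(p + q)^2 has shape L^2 M (L != M), so D-series; mu = 8 gives D_8. Both have type D_8, hence right-equivalent.

Yes.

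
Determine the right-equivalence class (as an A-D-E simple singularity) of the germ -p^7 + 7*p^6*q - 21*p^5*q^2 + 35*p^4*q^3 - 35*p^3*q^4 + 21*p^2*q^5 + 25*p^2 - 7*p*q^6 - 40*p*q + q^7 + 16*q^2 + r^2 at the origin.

A_{6}

The Hessian of f at 0 is [[50, -40, 0], [-40, 32, 0], [0, 0, 2]] with rank 2, so corank 1. A Groebner basis of the Jacobian ideal J(f) in C{p,q,r} is {q^6, p - 4*q/5, r}; counting standard monomials gives mu = 6. Corank 1: A-series; mu = 6 gives A_6.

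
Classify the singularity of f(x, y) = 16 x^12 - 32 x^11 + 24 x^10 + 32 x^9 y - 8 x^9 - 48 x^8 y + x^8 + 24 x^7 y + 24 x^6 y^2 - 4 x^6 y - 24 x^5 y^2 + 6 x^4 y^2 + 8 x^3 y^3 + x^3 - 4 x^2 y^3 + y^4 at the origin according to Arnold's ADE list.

The Hessian of f at 0 is [[0, 0], [0, 0]] with rank 0, so corank 2. A Groebner basis of the Jacobian ideal J(f) in C{x,y} is {y^3, x^2}; counting standard monomials gives mu = 6. Corank 2; j^3 = x^3 is a perfect cube, so E-series; the 4-jet and mu = 6 give E_6.

E_6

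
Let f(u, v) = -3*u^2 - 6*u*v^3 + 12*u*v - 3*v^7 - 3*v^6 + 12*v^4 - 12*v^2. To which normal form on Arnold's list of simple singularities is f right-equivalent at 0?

A_6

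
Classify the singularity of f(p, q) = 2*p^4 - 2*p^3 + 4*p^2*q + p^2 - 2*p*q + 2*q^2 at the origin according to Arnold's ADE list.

The Hessian of f at 0 has rank 2. Corank 0: nondegenerate Morse point, so A_1.

A1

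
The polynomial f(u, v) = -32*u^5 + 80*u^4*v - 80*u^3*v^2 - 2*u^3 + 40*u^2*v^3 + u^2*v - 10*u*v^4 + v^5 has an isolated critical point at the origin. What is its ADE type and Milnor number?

Type D6, Milnor number mu = 6.

The Hessian of f at 0 has rank 0. Corank 2; j^3 = -u^2*(2*u - v) has shape L^2 M (L != M), so D-series; mu = 6 gives D_6.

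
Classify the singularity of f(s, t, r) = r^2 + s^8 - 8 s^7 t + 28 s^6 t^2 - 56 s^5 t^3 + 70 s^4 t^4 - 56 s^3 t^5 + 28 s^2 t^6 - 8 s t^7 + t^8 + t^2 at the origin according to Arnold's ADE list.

A7

The Hessian of f at 0 is [[0, 0, 0], [0, 2, 0], [0, 0, 2]] with rank 2, so corank 1. A Groebner basis of the Jacobian ideal J(f) in C{s,t,r} is {s^7, t, r}; counting standard monomials gives mu = 7. Corank 1: A-series; mu = 7 gives A_7.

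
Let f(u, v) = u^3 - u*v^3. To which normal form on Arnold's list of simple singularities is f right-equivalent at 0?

The Hessian of f at 0 is [[0, 0], [0, 0]] with rank 0, so corank 2. A Groebner basis of the Jacobian ideal J(f) in C{u,v} is {u^3, u*v^2, -3*u^2 + v^3}; counting standard monomials gives mu = 7. Corank 2; j^3 = u^3 is a perfect cube, so E-series; the 4-jet and mu = 7 give E_7.

E7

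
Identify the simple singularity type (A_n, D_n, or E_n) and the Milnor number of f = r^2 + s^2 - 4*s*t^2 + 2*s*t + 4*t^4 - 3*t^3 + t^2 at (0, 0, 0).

Type A_{2}, Milnor number mu = 2.

The Hessian of f at 0 has rank 2. Corank 1: A-series; mu = 2 gives A_2.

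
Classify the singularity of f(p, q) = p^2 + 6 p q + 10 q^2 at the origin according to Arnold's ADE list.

A_{1}

The Hessian of f at 0 has rank 2. Corank 0: nondegenerate Morse point, so A_1.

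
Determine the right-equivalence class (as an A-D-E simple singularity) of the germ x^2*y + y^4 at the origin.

D5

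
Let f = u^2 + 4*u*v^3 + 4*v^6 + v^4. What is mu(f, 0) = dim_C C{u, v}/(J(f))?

3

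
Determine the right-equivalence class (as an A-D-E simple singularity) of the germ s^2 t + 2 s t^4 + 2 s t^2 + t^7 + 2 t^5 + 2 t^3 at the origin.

D_{4}

The Hessian of f at 0 is [[0, 0], [0, 0]] with rank 0, so corank 2. A Groebner basis of the Jacobian ideal J(f) in C{s,t} is {t^3, s^2 + 2*t^2, s*t + t^2}; counting standard monomials gives mu = 4. Corank 2; j^3 = t*(s^2 + 2*s*t + 2*t^2) splits into three distinct lines over C (the quadratic factor has nonzero discriminant), so D_4.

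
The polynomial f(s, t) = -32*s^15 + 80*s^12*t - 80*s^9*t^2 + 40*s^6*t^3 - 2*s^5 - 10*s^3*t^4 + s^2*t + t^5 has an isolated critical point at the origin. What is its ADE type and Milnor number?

Type D6, Milnor number mu = 6.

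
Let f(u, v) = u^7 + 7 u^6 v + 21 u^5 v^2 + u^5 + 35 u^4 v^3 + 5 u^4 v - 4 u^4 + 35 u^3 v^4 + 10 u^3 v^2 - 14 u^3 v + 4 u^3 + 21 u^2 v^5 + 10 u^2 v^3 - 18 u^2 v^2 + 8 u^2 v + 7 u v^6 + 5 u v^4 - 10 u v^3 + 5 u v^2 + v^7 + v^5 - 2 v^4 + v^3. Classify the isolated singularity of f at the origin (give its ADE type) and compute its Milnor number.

The Hessian of f at 0 has rank 0. Corank 2; j^3 = (u + v)*(2*u + v)^2 has shape L^2 M (L != M), so D-series; mu = 8 gives D_8.

Type D_{8}, Milnor number mu = 8.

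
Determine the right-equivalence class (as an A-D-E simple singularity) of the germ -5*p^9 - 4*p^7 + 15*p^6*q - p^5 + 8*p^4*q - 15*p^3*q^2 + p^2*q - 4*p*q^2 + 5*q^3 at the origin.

D_{4}

The Hessian of f at 0 has rank 0. Corank 2; j^3 = q*(p^2 - 4*p*q + 5*q^2) splits into three distinct lines over C (the quadratic factor has nonzero discriminant), so D_4.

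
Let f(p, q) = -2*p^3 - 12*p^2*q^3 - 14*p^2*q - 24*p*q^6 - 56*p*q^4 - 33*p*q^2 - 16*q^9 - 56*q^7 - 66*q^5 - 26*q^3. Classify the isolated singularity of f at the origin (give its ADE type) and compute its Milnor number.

Type D_4, Milnor number mu = 4.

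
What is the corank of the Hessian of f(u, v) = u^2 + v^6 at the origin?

The Hessian at 0 is [[2, 0], [0, 0]] of rank 1; hence corank 1.

1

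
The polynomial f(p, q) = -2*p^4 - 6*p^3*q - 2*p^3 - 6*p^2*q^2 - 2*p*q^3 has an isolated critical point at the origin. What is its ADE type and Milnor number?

Type E_7, Milnor number mu = 7.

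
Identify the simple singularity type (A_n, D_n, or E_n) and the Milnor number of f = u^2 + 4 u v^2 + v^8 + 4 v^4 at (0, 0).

Type A7, Milnor number mu = 7.

The Hessian of f at 0 is [[2, 0], [0, 0]] with rank 1, so corank 1. A Groebner basis of the Jacobian ideal J(f) in C{u,v} is {u^4, u^3*v, u/2 + v^2}; counting standard monomials gives mu = 7. Corank 1: A-series; mu = 7 gives A_7.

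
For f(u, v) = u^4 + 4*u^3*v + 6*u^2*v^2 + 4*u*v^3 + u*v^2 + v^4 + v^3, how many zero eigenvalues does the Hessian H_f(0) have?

2

The Hessian at 0 is [[0, 0], [0, 0]] of rank 0; hence corank 2.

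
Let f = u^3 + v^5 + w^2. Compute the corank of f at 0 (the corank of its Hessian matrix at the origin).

Hessian at 0 has rank 1.

2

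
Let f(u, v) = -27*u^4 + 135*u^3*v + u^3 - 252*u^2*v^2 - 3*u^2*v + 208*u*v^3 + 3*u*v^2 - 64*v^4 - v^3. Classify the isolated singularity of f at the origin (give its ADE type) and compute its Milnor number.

Type E_{7}, Milnor number mu = 7.

The Hessian of f at 0 has rank 0. Corank 2; j^3 = (u - v)^3 is a perfect cube, so E-series; the 4-jet and mu = 7 give E_7.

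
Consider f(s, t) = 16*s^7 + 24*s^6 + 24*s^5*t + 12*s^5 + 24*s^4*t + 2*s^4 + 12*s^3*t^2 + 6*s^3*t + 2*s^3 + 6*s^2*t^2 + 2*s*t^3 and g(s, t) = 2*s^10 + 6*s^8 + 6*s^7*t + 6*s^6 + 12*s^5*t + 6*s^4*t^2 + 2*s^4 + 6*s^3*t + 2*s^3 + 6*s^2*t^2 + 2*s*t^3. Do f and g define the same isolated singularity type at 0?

Yes.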